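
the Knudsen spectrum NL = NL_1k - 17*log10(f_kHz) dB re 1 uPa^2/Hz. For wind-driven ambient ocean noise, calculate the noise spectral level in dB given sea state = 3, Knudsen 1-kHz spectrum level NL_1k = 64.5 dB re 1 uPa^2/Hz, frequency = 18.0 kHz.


43.16 dB


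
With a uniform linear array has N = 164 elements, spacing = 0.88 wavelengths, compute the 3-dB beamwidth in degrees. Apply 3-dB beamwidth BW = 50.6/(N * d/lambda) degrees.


0.35 deg


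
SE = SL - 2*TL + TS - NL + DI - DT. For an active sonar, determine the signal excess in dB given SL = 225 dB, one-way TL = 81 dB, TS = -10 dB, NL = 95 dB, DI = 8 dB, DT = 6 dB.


-40 dB


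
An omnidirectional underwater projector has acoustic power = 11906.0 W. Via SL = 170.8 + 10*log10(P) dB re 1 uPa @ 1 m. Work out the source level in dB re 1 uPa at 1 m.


SL = 170.8 + 10*log10(11906.0) = 170.8 + 40.76 = 211.56

211.56 dB


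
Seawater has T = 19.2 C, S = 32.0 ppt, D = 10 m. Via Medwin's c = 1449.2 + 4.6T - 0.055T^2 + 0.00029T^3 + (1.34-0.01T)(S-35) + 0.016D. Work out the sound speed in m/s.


1516.01 m/s


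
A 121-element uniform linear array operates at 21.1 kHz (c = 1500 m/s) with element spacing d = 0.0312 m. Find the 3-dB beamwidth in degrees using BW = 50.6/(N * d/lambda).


Step 1: lambda = 1500/21100 = 0.07109 m
Step 2: d/lambda = 0.0312/0.07109 = 0.4389
Step 3: BW = 50.6/(N * d/lambda) = 50.6/(121 * 0.4389) = 0.95

0.95 deg


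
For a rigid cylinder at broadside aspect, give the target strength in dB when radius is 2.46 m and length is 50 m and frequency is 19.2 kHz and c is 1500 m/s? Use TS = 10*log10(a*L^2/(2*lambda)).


45.95 dB


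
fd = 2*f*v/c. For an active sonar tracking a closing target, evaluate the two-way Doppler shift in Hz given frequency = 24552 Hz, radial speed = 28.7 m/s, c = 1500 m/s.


939.52 Hz


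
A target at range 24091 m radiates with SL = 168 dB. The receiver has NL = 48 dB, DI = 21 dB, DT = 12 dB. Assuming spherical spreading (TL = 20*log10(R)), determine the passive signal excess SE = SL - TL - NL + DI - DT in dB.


41.36 dB


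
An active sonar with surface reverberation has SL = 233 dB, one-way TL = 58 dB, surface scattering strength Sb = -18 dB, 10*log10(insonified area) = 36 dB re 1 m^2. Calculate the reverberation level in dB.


RL = SL - 2*TL + Sb + 10*log10(A) = 233 - 2*58 + (-18) + 36 = 135

135 dB


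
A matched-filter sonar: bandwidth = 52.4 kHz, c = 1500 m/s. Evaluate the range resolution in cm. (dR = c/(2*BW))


1.43 cm


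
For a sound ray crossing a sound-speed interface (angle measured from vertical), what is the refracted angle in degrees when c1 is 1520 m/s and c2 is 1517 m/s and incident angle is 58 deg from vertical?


sin(theta2) = (c2/c1)*sin(theta1) = (1517/1520)*sin(58 deg) = 0.84637
theta2 = arcsin(0.84637) = 57.82

57.82 deg


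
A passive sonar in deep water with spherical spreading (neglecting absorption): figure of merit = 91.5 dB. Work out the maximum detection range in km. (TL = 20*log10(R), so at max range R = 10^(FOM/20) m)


At max range FOM = TL, so 20*log10(R) = 91.5
R = 10^(91.5/20) = 37583.74 m = 37.58 km

37.58 km


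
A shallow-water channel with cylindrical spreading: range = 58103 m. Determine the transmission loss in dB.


47.64 dB


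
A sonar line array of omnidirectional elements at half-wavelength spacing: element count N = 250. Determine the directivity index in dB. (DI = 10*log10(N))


DI = 10*log10(250) = 23.98

23.98 dB


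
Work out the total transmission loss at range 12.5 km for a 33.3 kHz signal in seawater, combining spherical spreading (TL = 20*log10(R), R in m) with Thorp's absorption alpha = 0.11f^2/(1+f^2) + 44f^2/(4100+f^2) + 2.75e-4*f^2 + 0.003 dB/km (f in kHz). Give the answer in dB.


Step 1 (Thorp): alpha = 0.11*1108.89/(1+1108.89) + 44*1108.89/(4100+1108.89) + 2.75e-4*1108.89 + 0.003 = 9.7847 dB/km
Step 2: TL_spread = 20*log10(12500) = 81.94 dB
Step 3: TL_abs = alpha*R = 9.7847 * 12.5 = 122.31 dB
Step 4: TL_total = 81.94 + 122.31 = 204.25

204.25 dB


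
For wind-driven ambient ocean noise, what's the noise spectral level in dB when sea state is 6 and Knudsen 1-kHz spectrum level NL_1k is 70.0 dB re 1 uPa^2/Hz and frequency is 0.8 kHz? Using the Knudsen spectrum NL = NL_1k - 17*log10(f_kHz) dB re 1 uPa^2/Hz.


NL = NL_1k - 17*log10(f_kHz) = 70.0 - 17*log10(0.8) = 70.0 - (-1.65) = 71.65

71.65 dB


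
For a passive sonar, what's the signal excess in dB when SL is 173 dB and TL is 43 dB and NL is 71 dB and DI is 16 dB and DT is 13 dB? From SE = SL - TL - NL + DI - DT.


SE = SL - TL - NL + DI - DT = 173 - 43 - 71 + 16 - 13 = 62

62 dB


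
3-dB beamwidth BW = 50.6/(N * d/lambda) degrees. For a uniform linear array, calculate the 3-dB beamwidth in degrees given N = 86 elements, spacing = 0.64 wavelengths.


BW = 50.6 / (86 * 0.64) = 50.6 / 55.04 = 0.92

0.92 deg


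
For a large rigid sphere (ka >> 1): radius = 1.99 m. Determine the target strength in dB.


TS = 10*log10(1.99^2 / 4) = 10*log10(0.990025) = -0.04

-0.04 dB


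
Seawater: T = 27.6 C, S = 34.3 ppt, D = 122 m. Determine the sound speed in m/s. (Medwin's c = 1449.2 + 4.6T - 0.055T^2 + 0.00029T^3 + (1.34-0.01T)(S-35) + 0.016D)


c = 1449.2 + 4.6*27.6 - 0.055*27.6^2 + 0.00029*27.6^3 + (1.34 - 0.01*27.6)*(34.3 - 35) + 0.016*122 = 1541.57

1541.57 m/s


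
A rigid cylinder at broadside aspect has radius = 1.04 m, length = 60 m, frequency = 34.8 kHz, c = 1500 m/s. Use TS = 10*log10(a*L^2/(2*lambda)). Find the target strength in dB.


lambda = 1500/34800 = 0.0431 m
TS = 10*log10(1.04*60^2/(2*0.0431)) = 46.38

46.38 dB


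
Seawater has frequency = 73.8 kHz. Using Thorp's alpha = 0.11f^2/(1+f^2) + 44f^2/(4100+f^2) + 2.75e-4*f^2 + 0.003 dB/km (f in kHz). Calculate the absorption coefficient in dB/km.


f^2 = 5446.44
alpha = 0.11*5446.44/(1+5446.44) + 44*5446.44/(4100+5446.44) + 2.75e-4*5446.44 + 0.003 = 26.714

26.714 dB/km


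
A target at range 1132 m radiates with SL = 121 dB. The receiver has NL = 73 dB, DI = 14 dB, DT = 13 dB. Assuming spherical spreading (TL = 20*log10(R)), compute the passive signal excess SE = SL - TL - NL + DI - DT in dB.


-12.08 dB


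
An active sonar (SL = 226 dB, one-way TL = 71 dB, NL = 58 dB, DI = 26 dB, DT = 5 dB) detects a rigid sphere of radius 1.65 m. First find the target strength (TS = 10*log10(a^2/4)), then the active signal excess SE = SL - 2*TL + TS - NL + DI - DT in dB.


Step 1: TS = 10*log10(1.65^2/4) = -1.67 dB
Step 2: SE = SL - 2*TL + TS - NL + DI - DT = 226 - 2*71 + (-1.67) - 58 + 26 - 5 = 45.33

45.33 dB


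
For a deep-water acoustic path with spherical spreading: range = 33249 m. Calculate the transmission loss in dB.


90.44 dB


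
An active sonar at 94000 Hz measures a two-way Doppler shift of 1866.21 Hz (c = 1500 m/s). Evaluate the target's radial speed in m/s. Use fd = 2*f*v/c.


14.89 m/s


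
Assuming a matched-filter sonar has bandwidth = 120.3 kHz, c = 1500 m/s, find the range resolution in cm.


dR = c/(2*BW) = 1500 / (2 * 120.3e3) = 0.0062 m = 0.62 cm

0.62 cm


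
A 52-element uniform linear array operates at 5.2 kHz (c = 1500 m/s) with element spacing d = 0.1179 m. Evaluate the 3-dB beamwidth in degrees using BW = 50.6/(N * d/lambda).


Step 1: lambda = 1500/5200 = 0.28846 m
Step 2: d/lambda = 0.1179/0.28846 = 0.4087
Step 3: BW = 50.6/(N * d/lambda) = 50.6/(52 * 0.4087) = 2.38

2.38 deg


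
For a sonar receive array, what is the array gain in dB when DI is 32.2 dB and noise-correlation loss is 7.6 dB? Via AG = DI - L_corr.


AG = DI - L_corr = 32.2 - 7.6 = 24.6

24.6 dB


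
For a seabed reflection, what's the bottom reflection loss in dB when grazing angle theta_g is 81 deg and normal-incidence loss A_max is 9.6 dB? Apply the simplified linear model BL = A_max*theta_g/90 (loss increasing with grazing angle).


8.64 dB


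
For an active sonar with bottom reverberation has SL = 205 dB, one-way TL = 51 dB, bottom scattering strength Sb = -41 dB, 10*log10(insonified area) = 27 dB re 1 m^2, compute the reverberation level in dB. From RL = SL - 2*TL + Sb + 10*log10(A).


89 dB


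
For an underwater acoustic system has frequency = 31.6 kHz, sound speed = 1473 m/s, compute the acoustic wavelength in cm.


lambda = c/f = 1473 / 31600 = 0.0466 m = 4.66 cm

4.66 cm


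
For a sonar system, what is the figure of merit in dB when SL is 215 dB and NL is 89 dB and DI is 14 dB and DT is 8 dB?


132 dB


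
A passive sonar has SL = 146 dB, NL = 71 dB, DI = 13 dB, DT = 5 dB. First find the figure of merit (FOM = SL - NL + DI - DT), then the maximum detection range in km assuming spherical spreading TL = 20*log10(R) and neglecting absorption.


Step 1: FOM = SL - NL + DI - DT = 146 - 71 + 13 - 5 = 83 dB
Step 2: at max range FOM = TL = 20*log10(R), so R = 10^(83/20) = 14125.38 m = 14.13 km

14.13 km


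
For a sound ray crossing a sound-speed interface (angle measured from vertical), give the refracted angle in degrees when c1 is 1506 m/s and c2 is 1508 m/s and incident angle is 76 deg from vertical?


76.31 deg


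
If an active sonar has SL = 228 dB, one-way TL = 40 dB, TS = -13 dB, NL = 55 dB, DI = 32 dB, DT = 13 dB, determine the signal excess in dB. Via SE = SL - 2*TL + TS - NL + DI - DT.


SE = SL - 2*TL + TS - NL + DI - DT = 228 - 2*40 + (-13) - 55 + 32 - 13 = 99

99 dB


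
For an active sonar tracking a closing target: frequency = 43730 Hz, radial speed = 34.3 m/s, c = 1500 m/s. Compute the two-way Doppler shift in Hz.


1999.92 Hz


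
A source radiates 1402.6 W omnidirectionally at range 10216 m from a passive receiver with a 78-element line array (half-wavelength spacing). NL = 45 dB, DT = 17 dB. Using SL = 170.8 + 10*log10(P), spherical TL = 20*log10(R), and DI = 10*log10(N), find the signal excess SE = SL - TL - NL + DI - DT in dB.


79.0 dB


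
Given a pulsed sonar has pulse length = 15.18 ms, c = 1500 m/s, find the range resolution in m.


dR = c*tau/2 = 1500 * 15.18e-3 / 2 = 11.385

11.385 m


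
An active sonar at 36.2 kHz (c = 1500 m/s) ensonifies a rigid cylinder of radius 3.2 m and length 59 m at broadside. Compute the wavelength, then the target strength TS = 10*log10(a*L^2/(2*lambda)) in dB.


Step 1: lambda = c/f = 1500/36200 = 0.04144 m
Step 2: TS = 10*log10(a*L^2/(2*lambda)) = 10*log10(3.2*59^2/(2*0.04144)) = 51.28

51.28 dB


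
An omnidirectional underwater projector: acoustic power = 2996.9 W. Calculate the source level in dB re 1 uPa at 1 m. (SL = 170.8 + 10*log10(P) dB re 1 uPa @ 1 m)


205.57 dB


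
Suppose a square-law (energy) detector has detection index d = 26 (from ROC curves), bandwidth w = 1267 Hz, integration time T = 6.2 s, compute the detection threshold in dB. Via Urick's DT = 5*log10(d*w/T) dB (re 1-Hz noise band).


DT = 5*log10(d*w/T) = 5*log10(26 * 1267 / 6.2) = 5*log10(5313.23) = 18.63

18.63 dB


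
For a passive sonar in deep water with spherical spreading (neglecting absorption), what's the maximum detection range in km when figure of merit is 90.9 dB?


35.08 km


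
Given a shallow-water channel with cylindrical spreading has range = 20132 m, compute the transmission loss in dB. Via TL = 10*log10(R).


43.04 dB


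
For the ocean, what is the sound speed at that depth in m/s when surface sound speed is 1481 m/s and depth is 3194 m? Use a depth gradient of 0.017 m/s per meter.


c = 1481 + 0.017 * 3194 = 1535.298

1535.298 m/s


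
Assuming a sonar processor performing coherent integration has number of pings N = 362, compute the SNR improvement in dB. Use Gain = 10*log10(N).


Gain = 10*log10(362) = 25.59

25.59 dB


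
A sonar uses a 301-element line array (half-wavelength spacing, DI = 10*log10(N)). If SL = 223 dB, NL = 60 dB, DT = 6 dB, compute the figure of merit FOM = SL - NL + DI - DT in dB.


Step 1: DI = 10*log10(301) = 24.79 dB
Step 2: FOM = SL - NL + DI - DT = 223 - 60 + 24.79 - 6 = 181.79

181.79 dB


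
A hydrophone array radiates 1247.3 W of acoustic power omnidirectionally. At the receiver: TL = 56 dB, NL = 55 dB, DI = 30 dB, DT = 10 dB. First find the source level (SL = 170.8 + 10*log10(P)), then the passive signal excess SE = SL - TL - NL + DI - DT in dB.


Step 1: SL = 170.8 + 10*log10(1247.3) = 201.76 dB
Step 2: SE = SL - TL - NL + DI - DT = 201.76 - 56 - 55 + 30 - 10 = 110.76

110.76 dB


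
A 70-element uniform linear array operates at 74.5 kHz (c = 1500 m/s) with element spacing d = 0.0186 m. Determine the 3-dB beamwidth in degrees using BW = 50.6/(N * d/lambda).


0.78 deg


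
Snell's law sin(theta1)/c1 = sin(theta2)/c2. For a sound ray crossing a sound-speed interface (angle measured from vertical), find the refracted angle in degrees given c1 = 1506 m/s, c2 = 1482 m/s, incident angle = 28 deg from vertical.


27.52 deg


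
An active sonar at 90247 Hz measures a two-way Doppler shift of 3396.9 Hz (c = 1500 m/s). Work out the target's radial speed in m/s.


28.23 m/s


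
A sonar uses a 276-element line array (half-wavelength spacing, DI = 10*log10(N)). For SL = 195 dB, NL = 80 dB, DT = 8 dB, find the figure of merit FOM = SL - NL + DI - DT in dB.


Step 1: DI = 10*log10(276) = 24.41 dB
Step 2: FOM = SL - NL + DI - DT = 195 - 80 + 24.41 - 8 = 131.41

131.41 dB


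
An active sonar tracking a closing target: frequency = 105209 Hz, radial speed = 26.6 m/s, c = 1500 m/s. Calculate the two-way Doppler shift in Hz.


3731.41 Hz


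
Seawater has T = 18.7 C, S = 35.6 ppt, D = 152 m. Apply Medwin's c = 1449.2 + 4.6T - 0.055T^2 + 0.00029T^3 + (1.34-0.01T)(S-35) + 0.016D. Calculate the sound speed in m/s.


c = 1449.2 + 4.6*18.7 - 0.055*18.7^2 + 0.00029*18.7^3 + (1.34 - 0.01*18.7)*(35.6 - 35) + 0.016*152 = 1521.01

1521.01 m/s


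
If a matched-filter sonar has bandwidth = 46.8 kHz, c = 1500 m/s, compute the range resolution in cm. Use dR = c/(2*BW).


dR = c/(2*BW) = 1500 / (2 * 46.8e3) = 0.016 m = 1.6 cm

1.6 cm


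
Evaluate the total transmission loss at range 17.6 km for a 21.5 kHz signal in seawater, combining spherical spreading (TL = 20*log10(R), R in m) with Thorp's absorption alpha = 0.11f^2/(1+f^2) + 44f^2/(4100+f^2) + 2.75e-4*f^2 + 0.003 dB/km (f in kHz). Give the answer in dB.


Step 1 (Thorp): alpha = 0.11*462.25/(1+462.25) + 44*462.25/(4100+462.25) + 2.75e-4*462.25 + 0.003 = 4.698 dB/km
Step 2: TL_spread = 20*log10(17600) = 84.91 dB
Step 3: TL_abs = alpha*R = 4.698 * 17.6 = 82.68 dB
Step 4: TL_total = 84.91 + 82.68 = 167.59

167.59 dB


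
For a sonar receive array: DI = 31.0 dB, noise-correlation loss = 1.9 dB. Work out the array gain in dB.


AG = DI - L_corr = 31.0 - 1.9 = 29.1

29.1 dB


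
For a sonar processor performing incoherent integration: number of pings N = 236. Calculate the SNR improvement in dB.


11.86 dB


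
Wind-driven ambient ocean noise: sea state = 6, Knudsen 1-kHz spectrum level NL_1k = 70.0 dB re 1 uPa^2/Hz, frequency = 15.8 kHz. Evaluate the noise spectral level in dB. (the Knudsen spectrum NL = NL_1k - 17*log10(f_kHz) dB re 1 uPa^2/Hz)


49.62 dB


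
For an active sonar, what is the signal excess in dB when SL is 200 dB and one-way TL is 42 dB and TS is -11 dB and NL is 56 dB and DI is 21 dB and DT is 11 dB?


SE = SL - 2*TL + TS - NL + DI - DT = 200 - 2*42 + (-11) - 56 + 21 - 11 = 59

59 dB


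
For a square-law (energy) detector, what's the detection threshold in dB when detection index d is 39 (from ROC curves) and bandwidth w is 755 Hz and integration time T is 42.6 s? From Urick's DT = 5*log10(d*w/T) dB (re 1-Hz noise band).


DT = 5*log10(d*w/T) = 5*log10(39 * 755 / 42.6) = 5*log10(691.2) = 14.2

14.2 dB


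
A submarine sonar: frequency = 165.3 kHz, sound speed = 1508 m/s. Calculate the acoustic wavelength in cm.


0.91 cm


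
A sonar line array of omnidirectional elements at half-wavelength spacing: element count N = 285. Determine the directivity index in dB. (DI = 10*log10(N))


24.55 dB


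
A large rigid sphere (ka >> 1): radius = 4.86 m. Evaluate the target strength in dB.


TS = 10*log10(4.86^2 / 4) = 10*log10(5.9049) = 7.71

7.71 dB


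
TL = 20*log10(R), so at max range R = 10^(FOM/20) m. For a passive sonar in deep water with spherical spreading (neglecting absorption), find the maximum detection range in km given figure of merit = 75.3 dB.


At max range FOM = TL, so 20*log10(R) = 75.3
R = 10^(75.3/20) = 5821.03 m = 5.82 km

5.82 km


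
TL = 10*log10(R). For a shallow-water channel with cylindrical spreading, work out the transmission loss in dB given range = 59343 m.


47.73 dB


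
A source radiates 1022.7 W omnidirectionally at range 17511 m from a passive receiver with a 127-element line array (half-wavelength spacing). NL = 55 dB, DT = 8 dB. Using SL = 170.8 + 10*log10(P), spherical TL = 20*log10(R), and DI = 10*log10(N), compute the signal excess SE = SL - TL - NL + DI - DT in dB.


74.07 dB


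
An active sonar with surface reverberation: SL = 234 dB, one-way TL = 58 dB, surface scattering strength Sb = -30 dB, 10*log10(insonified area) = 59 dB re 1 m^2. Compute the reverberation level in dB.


RL = SL - 2*TL + Sb + 10*log10(A) = 234 - 2*58 + (-30) + 59 = 147

147 dB


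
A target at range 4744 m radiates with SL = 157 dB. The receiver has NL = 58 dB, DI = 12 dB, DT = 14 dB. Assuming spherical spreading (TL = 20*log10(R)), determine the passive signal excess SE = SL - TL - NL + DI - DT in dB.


Step 1: TL = 20*log10(4744) = 73.52 dB
Step 2: SE = 157 - 73.52 - 58 + 12 - 14 = 23.48

23.48 dB


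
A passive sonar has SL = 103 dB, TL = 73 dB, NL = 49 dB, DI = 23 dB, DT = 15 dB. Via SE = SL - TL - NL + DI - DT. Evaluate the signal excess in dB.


-11 dB


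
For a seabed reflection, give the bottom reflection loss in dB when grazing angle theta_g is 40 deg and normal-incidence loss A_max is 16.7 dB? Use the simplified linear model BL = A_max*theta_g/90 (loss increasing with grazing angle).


BL = A_max * theta_g / 90 = 16.7 * 40 / 90 = 7.42

7.42 dB


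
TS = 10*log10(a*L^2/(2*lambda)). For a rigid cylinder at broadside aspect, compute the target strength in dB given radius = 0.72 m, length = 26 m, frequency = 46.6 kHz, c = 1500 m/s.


lambda = 1500/46600 = 0.03219 m
TS = 10*log10(0.72*26^2/(2*0.03219)) = 38.79

38.79 dB


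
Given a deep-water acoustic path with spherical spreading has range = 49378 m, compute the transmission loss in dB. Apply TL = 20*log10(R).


TL = 20*log10(49378) = 93.87

93.87 dB


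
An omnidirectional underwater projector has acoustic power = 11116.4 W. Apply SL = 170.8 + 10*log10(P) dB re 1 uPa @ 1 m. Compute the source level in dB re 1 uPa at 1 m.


SL = 170.8 + 10*log10(11116.4) = 170.8 + 40.46 = 211.26

211.26 dB


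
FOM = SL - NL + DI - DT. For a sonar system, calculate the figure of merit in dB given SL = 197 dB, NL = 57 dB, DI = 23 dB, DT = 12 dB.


FOM = SL - NL + DI - DT = 197 - 57 + 23 - 12 = 151

151 dB


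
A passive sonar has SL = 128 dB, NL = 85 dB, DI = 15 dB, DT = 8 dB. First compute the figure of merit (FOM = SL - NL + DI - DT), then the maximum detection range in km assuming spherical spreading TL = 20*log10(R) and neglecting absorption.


Step 1: FOM = SL - NL + DI - DT = 128 - 85 + 15 - 8 = 50 dB
Step 2: at max range FOM = TL = 20*log10(R), so R = 10^(50/20) = 316.23 m = 0.32 km

0.32 km


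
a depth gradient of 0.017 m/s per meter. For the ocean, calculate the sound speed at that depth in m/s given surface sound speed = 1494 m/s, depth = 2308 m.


c = 1494 + 0.017 * 2308 = 1533.236

1533.236 m/s


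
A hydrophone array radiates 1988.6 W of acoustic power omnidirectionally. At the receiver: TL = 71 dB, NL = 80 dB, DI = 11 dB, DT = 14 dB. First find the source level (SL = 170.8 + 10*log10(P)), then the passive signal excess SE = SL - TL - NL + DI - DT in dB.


Step 1: SL = 170.8 + 10*log10(1988.6) = 203.79 dB
Step 2: SE = SL - TL - NL + DI - DT = 203.79 - 71 - 80 + 11 - 14 = 49.79

49.79 dB


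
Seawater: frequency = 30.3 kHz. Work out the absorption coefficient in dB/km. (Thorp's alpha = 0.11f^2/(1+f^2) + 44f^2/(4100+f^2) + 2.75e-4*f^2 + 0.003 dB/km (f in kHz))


8.415 dB/km


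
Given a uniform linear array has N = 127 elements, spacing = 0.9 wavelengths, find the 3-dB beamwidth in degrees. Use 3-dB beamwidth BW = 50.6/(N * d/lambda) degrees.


BW = 50.6 / (127 * 0.9) = 50.6 / 114.3 = 0.44

0.44 deg


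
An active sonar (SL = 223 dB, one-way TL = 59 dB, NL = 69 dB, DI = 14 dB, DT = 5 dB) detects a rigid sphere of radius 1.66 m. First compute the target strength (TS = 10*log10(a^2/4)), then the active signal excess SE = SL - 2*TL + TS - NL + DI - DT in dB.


Step 1: TS = 10*log10(1.66^2/4) = -1.62 dB
Step 2: SE = SL - 2*TL + TS - NL + DI - DT = 223 - 2*59 + (-1.62) - 69 + 14 - 5 = 43.38

43.38 dB


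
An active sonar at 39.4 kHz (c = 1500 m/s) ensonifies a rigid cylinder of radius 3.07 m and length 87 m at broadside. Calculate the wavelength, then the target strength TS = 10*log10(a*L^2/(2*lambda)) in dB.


Step 1: lambda = c/f = 1500/39400 = 0.03807 m
Step 2: TS = 10*log10(a*L^2/(2*lambda)) = 10*log10(3.07*87^2/(2*0.03807)) = 54.85

54.85 dB


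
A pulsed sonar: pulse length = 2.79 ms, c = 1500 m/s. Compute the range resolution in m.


dR = c*tau/2 = 1500 * 2.79e-3 / 2 = 2.0925

2.0925 m


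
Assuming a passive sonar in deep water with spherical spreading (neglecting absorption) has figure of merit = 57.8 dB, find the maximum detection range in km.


At max range FOM = TL, so 20*log10(R) = 57.8
R = 10^(57.8/20) = 776.25 m = 0.78 km

0.78 km


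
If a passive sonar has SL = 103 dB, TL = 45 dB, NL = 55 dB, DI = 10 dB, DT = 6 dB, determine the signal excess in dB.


7 dB


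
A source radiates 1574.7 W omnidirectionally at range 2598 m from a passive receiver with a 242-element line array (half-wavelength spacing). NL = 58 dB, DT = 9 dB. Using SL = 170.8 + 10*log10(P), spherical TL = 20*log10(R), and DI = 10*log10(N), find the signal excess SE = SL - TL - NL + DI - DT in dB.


Step 1: SL = 170.8 + 10*log10(1574.7) = 202.77 dB
Step 2: TL = 20*log10(2598) = 68.29 dB
Step 3: DI = 10*log10(242) = 23.84 dB
Step 4: SE = SL - TL - NL + DI - DT = 202.77 - 68.29 - 58 + 23.84 - 9 = 91.32

91.32 dB


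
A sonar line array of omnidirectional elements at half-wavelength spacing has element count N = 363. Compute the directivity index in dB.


25.6 dB


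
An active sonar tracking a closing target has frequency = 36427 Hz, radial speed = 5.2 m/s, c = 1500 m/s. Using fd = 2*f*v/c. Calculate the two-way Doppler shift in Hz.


fd = 2*f*v/c = 2 * 36427 * 5.2 / 1500 = 252.56

252.56 Hz


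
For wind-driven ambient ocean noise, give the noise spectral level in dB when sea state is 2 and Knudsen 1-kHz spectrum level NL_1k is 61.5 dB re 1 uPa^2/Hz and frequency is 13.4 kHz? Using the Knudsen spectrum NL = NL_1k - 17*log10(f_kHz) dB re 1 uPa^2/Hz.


42.34 dB


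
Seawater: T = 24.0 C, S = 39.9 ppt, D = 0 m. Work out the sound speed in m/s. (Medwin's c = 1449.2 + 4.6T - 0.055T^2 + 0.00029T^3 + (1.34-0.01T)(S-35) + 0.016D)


c = 1449.2 + 4.6*24.0 - 0.055*24.0^2 + 0.00029*24.0^3 + (1.34 - 0.01*24.0)*(39.9 - 35) + 0.016*0 = 1537.32

1537.32 m/s


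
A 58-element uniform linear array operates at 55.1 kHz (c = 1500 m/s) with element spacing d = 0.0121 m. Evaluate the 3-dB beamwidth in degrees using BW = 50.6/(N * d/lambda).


1.96 deg


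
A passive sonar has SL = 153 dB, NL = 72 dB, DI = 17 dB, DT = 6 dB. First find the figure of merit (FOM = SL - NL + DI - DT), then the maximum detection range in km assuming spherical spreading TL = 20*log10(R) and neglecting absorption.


Step 1: FOM = SL - NL + DI - DT = 153 - 72 + 17 - 6 = 92 dB
Step 2: at max range FOM = TL = 20*log10(R), so R = 10^(92/20) = 39810.72 m = 39.81 km

39.81 km


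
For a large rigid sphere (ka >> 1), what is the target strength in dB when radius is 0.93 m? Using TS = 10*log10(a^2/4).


-6.65 dB


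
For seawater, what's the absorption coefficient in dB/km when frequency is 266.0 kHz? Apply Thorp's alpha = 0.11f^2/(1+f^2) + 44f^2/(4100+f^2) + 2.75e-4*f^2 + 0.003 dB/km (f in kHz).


61.161 dB/km


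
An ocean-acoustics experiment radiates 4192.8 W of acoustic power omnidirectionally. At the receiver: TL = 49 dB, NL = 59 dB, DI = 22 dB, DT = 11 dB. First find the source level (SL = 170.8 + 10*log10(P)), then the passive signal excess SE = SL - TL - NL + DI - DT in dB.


Step 1: SL = 170.8 + 10*log10(4192.8) = 207.03 dB
Step 2: SE = SL - TL - NL + DI - DT = 207.03 - 49 - 59 + 22 - 11 = 110.03

110.03 dB


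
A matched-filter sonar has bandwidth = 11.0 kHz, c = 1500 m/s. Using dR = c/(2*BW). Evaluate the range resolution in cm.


dR = c/(2*BW) = 1500 / (2 * 11.0e3) = 0.0682 m = 6.82 cm

6.82 cm


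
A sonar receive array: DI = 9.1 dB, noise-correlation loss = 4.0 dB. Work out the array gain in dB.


5.1 dB


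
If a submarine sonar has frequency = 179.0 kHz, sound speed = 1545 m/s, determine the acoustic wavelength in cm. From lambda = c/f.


lambda = c/f = 1545 / 179000 = 0.0086 m = 0.86 cm

0.86 cm


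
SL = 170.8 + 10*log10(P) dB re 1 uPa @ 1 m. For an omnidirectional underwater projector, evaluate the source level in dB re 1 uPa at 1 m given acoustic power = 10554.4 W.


211.03 dB


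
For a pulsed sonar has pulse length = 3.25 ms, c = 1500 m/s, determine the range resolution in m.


dR = c*tau/2 = 1500 * 3.25e-3 / 2 = 2.4375

2.4375 m


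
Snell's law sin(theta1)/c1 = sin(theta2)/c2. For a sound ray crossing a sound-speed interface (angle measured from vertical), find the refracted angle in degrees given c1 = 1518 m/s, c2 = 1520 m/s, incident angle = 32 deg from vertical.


sin(theta2) = (c2/c1)*sin(theta1) = (1520/1518)*sin(32 deg) = 0.53062
theta2 = arcsin(0.53062) = 32.05

32.05 deg


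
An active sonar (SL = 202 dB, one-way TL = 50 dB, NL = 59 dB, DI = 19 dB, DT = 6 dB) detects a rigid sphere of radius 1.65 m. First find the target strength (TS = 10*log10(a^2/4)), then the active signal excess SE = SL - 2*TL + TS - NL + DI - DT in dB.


Step 1: TS = 10*log10(1.65^2/4) = -1.67 dB
Step 2: SE = SL - 2*TL + TS - NL + DI - DT = 202 - 2*50 + (-1.67) - 59 + 19 - 6 = 54.33

54.33 dB


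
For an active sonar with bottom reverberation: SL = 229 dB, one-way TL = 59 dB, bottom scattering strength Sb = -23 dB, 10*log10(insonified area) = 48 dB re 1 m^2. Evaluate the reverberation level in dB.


RL = SL - 2*TL + Sb + 10*log10(A) = 229 - 2*59 + (-23) + 48 = 136

136 dB


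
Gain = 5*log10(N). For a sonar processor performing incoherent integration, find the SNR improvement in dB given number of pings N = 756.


Gain = 5*log10(756) = 14.39

14.39 dB


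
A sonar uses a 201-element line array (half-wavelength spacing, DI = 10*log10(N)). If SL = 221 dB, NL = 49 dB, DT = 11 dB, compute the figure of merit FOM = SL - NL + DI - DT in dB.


Step 1: DI = 10*log10(201) = 23.03 dB
Step 2: FOM = SL - NL + DI - DT = 221 - 49 + 23.03 - 11 = 184.03

184.03 dB


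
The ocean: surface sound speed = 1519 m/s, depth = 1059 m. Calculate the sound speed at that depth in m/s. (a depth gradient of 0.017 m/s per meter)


c = 1519 + 0.017 * 1059 = 1537.003

1537.003 m/s


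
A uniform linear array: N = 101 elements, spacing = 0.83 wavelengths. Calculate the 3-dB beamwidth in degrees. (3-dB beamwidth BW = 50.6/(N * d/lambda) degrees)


BW = 50.6 / (101 * 0.83) = 50.6 / 83.83 = 0.6

0.6 deg


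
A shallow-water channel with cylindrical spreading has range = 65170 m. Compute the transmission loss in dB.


48.14 dB


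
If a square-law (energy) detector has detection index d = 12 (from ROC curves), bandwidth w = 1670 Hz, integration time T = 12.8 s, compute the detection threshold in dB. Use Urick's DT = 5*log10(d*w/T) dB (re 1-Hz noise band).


DT = 5*log10(d*w/T) = 5*log10(12 * 1670 / 12.8) = 5*log10(1565.62) = 15.97

15.97 dB


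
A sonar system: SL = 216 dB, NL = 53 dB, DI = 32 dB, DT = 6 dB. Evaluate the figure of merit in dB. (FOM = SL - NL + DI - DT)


FOM = SL - NL + DI - DT = 216 - 53 + 32 - 6 = 189

189 dB


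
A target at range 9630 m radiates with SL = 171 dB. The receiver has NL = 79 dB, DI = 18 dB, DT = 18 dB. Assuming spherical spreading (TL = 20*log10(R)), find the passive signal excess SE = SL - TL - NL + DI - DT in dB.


Step 1: TL = 20*log10(9630) = 79.67 dB
Step 2: SE = 171 - 79.67 - 79 + 18 - 18 = 12.33

12.33 dB


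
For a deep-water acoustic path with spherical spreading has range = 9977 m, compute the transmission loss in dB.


TL = 20*log10(9977) = 79.98

79.98 dB


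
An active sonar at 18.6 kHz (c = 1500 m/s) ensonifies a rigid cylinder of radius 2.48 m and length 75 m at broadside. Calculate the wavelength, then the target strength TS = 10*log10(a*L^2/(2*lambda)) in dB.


Step 1: lambda = c/f = 1500/18600 = 0.08065 m
Step 2: TS = 10*log10(a*L^2/(2*lambda)) = 10*log10(2.48*75^2/(2*0.08065)) = 49.37

49.37 dB


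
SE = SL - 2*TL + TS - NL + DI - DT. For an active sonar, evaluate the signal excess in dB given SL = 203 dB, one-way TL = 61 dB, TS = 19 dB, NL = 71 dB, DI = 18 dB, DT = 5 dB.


42 dB


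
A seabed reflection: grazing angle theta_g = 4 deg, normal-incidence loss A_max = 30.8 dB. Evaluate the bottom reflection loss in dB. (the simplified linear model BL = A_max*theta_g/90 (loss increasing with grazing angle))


BL = A_max * theta_g / 90 = 30.8 * 4 / 90 = 1.37

1.37 dB


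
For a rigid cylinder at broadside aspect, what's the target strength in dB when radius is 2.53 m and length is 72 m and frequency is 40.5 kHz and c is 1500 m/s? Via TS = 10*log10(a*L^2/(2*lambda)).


lambda = 1500/40500 = 0.03704 m
TS = 10*log10(2.53*72^2/(2*0.03704)) = 52.48

52.48 dB


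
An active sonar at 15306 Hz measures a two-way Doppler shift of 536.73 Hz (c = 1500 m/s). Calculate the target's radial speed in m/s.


From fd = 2*f*v/c, v = c*fd/(2*f) = 1500 * 536.73 / (2*15306) = 26.3

26.3 m/s


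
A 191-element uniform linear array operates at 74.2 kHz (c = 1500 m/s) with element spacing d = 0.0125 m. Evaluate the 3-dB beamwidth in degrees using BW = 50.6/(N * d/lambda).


Step 1: lambda = 1500/74200 = 0.02022 m
Step 2: d/lambda = 0.0125/0.02022 = 0.6182
Step 3: BW = 50.6/(N * d/lambda) = 50.6/(191 * 0.6182) = 0.43

0.43 deg


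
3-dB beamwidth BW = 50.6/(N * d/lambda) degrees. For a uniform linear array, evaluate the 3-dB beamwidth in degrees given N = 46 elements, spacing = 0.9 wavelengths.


1.22 deg


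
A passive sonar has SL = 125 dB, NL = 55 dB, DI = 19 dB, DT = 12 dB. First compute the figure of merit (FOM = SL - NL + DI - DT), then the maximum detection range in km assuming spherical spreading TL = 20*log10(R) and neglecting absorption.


Step 1: FOM = SL - NL + DI - DT = 125 - 55 + 19 - 12 = 77 dB
Step 2: at max range FOM = TL = 20*log10(R), so R = 10^(77/20) = 7079.46 m = 7.08 km

7.08 km


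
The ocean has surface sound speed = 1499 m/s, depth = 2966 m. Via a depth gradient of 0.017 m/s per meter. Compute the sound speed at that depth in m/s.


1549.422 m/s


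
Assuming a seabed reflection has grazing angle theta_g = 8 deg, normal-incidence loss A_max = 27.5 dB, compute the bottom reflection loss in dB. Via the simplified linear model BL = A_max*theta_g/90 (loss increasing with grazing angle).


2.44 dB


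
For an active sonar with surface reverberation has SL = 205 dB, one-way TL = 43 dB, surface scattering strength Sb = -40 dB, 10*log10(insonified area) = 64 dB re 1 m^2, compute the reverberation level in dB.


143 dB


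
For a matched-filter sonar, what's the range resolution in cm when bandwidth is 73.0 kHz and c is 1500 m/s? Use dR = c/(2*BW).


dR = c/(2*BW) = 1500 / (2 * 73.0e3) = 0.0103 m = 1.03 cm

1.03 cm


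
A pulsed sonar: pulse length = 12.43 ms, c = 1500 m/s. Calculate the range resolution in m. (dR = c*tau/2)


dR = c*tau/2 = 1500 * 12.43e-3 / 2 = 9.3225

9.3225 m


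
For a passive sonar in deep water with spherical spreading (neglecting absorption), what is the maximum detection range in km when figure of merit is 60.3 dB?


At max range FOM = TL, so 20*log10(R) = 60.3
R = 10^(60.3/20) = 1035.14 m = 1.04 km

1.04 km


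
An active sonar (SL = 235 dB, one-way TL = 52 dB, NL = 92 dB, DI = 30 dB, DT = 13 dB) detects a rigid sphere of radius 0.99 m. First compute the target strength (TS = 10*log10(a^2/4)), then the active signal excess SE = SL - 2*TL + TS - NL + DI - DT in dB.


Step 1: TS = 10*log10(0.99^2/4) = -6.11 dB
Step 2: SE = SL - 2*TL + TS - NL + DI - DT = 235 - 2*52 + (-6.11) - 92 + 30 - 13 = 49.89

49.89 dB


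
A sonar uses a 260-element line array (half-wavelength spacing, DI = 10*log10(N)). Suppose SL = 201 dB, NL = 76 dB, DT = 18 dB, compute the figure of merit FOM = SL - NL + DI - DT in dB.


Step 1: DI = 10*log10(260) = 24.15 dB
Step 2: FOM = SL - NL + DI - DT = 201 - 76 + 24.15 - 18 = 131.15

131.15 dB


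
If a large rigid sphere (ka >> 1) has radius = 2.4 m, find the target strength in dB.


TS = 10*log10(2.4^2 / 4) = 10*log10(1.44) = 1.58

1.58 dB


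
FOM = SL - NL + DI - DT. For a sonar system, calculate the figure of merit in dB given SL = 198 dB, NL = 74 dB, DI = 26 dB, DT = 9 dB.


FOM = SL - NL + DI - DT = 198 - 74 + 26 - 9 = 141

141 dB


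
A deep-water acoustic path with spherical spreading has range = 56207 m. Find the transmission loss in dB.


TL = 20*log10(56207) = 95.0

95.0 dB


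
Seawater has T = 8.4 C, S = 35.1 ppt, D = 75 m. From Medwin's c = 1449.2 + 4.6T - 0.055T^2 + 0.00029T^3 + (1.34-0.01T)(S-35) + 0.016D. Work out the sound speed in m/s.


c = 1449.2 + 4.6*8.4 - 0.055*8.4^2 + 0.00029*8.4^3 + (1.34 - 0.01*8.4)*(35.1 - 35) + 0.016*75 = 1485.46

1485.46 m/s


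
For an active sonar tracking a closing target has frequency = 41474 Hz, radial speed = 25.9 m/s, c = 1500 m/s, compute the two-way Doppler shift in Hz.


1432.24 Hz


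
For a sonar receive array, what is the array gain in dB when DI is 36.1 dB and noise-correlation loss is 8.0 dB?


28.1 dB


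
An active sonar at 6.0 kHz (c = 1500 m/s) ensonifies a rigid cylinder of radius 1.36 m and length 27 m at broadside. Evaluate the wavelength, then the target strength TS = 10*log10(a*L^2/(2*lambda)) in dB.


Step 1: lambda = c/f = 1500/6000 = 0.25 m
Step 2: TS = 10*log10(a*L^2/(2*lambda)) = 10*log10(1.36*27^2/(2*0.25)) = 32.97

32.97 dB


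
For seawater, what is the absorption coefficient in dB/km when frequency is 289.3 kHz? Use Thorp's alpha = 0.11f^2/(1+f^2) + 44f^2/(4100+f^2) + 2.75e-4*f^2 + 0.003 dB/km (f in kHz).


f^2 = 83694.49
alpha = 0.11*83694.49/(1+83694.49) + 44*83694.49/(4100+83694.49) + 2.75e-4*83694.49 + 0.003 = 65.074

65.074 dB/km


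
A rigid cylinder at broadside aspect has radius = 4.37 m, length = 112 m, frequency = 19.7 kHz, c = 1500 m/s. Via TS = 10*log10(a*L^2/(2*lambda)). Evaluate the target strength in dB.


55.56 dB


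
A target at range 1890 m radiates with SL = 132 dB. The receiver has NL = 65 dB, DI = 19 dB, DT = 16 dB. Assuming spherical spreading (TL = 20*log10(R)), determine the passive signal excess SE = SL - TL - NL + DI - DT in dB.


4.47 dB


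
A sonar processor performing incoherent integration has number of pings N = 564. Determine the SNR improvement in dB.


Gain = 5*log10(564) = 13.76

13.76 dB


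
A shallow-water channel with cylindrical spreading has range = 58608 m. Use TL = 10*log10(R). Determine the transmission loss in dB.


TL = 10*log10(58608) = 47.68

47.68 dB


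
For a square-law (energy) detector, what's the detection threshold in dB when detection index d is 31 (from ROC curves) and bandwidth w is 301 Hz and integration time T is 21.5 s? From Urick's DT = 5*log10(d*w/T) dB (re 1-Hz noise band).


13.19 dB


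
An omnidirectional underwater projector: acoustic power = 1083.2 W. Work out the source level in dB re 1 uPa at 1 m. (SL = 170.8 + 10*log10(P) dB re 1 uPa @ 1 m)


SL = 170.8 + 10*log10(1083.2) = 170.8 + 30.35 = 201.15

201.15 dB


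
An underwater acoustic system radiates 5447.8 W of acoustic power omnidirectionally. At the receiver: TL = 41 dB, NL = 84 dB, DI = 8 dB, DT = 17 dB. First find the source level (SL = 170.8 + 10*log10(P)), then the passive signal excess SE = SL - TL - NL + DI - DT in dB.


Step 1: SL = 170.8 + 10*log10(5447.8) = 208.16 dB
Step 2: SE = SL - TL - NL + DI - DT = 208.16 - 41 - 84 + 8 - 17 = 74.16

74.16 dB


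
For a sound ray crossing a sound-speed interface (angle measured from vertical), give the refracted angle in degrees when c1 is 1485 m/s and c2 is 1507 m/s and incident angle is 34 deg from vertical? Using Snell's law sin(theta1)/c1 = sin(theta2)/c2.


sin(theta2) = (c2/c1)*sin(theta1) = (1507/1485)*sin(34 deg) = 0.56748
theta2 = arcsin(0.56748) = 34.57

34.57 deg


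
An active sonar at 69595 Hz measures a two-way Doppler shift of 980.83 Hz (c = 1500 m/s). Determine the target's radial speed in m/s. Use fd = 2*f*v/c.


10.57 m/s


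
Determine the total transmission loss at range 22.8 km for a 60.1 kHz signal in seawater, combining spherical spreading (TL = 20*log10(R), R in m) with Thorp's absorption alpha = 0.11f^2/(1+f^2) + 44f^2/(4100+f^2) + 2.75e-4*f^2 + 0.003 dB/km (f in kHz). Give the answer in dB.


Step 1 (Thorp): alpha = 0.11*3612.01/(1+3612.01) + 44*3612.01/(4100+3612.01) + 2.75e-4*3612.01 + 0.003 = 21.7142 dB/km
Step 2: TL_spread = 20*log10(22800) = 87.16 dB
Step 3: TL_abs = alpha*R = 21.7142 * 22.8 = 495.08 dB
Step 4: TL_total = 87.16 + 495.08 = 582.24

582.24 dB


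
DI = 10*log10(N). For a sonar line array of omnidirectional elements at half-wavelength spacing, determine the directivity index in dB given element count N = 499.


DI = 10*log10(499) = 26.98

26.98 dB


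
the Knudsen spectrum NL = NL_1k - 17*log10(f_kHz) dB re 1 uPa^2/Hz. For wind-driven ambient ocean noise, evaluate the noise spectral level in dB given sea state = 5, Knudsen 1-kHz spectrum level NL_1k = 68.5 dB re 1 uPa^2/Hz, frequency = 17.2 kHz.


NL = NL_1k - 17*log10(f_kHz) = 68.5 - 17*log10(17.2) = 68.5 - (21.0) = 47.5

47.5 dB


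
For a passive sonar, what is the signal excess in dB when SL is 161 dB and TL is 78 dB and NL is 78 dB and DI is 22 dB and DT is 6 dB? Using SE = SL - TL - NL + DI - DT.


SE = SL - TL - NL + DI - DT = 161 - 78 - 78 + 22 - 6 = 21

21 dB


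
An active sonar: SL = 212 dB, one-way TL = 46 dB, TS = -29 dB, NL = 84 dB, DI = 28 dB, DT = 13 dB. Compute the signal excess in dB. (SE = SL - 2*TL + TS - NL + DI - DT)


22 dB


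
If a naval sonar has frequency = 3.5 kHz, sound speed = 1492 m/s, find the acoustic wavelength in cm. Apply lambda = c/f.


42.63 cm


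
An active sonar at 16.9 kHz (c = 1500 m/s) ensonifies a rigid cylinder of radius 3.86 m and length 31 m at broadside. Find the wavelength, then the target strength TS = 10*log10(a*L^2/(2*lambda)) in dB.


Step 1: lambda = c/f = 1500/16900 = 0.08876 m
Step 2: TS = 10*log10(a*L^2/(2*lambda)) = 10*log10(3.86*31^2/(2*0.08876)) = 43.2

43.2 dB


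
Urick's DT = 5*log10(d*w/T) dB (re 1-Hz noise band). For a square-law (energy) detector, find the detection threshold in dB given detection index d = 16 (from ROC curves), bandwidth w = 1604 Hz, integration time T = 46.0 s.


DT = 5*log10(d*w/T) = 5*log10(16 * 1604 / 46.0) = 5*log10(557.91) = 13.73

13.73 dB


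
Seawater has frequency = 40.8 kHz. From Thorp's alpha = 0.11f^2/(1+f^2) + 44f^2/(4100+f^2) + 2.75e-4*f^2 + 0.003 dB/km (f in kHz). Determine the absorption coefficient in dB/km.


f^2 = 1664.64
alpha = 0.11*1664.64/(1+1664.64) + 44*1664.64/(4100+1664.64) + 2.75e-4*1664.64 + 0.003 = 13.276

13.276 dB/km


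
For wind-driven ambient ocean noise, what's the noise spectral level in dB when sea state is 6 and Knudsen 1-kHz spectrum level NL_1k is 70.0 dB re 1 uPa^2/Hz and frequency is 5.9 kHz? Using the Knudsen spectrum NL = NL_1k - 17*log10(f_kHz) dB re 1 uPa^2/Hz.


NL = NL_1k - 17*log10(f_kHz) = 70.0 - 17*log10(5.9) = 70.0 - (13.1) = 56.9

56.9 dB
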